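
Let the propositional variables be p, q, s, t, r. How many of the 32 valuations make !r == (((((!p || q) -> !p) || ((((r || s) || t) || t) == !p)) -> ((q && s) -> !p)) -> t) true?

16

Initial set: {(!r == (((((!p || q) -> !p) || ((((r || s) || t) || t) == !p)) -> ((q && s) -> !p)) -> t))}.
(!r == (((((!p || q) -> !p) || ((((r || s) || t) || t) == !p)) -> ((q && s) -> !p)) -> t)): β-rule — branch into !r, (((((!p || q) -> !p) || ((((r || s) || t) || t) == !p)) -> ((q && s) -> !p)) -> t)  //  !!r, !(((((!p || q) -> !p) || ((((r || s) || t) || t) == !p)) -> ((q && s) -> !p)) -> t).
  branch 1 (add !r, (((((!p || q) -> !p) || ((((r || s) || t) || t) == !p)) -> ((q && s) -> !p)) -> t)):
    (((((!p || q) -> !p) || ((((r || s) || t) || t) == !p)) -> ((q && s) -> !p)) -> t): β-rule — branch into !((((!p || q) -> !p) || ((((r || s) || t) || t) == !p)) -> ((q && s) -> !p))  //  t.
      branch 1.1 (add !((((!p || q) -> !p) || ((((r || s) || t) || t) == !p)) -> ((q && s) -> !p))):
        !((((!p || q) -> !p) || ((((r || s) || t) || t) == !p)) -> ((q && s) -> !p)): α-rule — add (((!p || q) -> !p) || ((((r || s) || t) || t) == !p)), !((q && s) -> !p).
        !((q && s) -> !p): α-rule — add (q && s), !!p.
        (q && s): α-rule — add q, s.
        (((!p || q) -> !p) || ((((r || s) || t) || t) == !p)): β-rule — branch into ((!p || q) -> !p)  //  ((((r || s) || t) || t) == !p).
          branch 1.1.1 (add ((!p || q) -> !p)):
            ((!p || q) -> !p): β-rule — branch into !(!p || q)  //  !p.
              branch 1.1.1.1 (add !(!p || q)):
                !(!p || q): α-rule — add !!p, !q.
                × closes — contains both q and !q.
              branch 1.1.1.2 (add !p):
                × closes — contains both p and !p.
          branch 1.1.2 (add ((((r || s) || t) || t) == !p)):
            ((((r || s) || t) || t) == !p): β-rule — branch into (((r || s) || t) || t), !p  //  !(((r || s) || t) || t), !!p.
              branch 1.1.2.1 (add (((r || s) || t) || t), !p):
                × closes — contains both p and !p.
              branch 1.1.2.2 (add !(((r || s) || t) || t), !!p):
                !(((r || s) || t) || t): α-rule — add !((r || s) || t), !t.
                !((r || s) || t): α-rule — add !(r || s), !t.
                !(r || s): α-rule — add !r, !s.
                × closes — contains both s and !s.
      branch 1.2 (add t):
        ○ open, literals {r=0, t=1}.
  branch 2 (add !!r, !(((((!p || q) -> !p) || ((((r || s) || t) || t) == !p)) -> ((q && s) -> !p)) -> t)):
    !(((((!p || q) -> !p) || ((((r || s) || t) || t) == !p)) -> ((q && s) -> !p)) -> t): α-rule — add ((((!p || q) -> !p) || ((((r || s) || t) || t) == !p)) -> ((q && s) -> !p)), !t.
    ((((!p || q) -> !p) || ((((r || s) || t) || t) == !p)) -> ((q && s) -> !p)): β-rule — branch into !(((!p || q) -> !p) || ((((r || s) || t) || t) == !p))  //  ((q && s) -> !p).
      branch 2.1 (add !(((!p || q) -> !p) || ((((r || s) || t) || t) == !p))):
        !(((!p || q) -> !p) || ((((r || s) || t) || t) == !p)): α-rule — add !((!p || q) -> !p), !((((r || s) || t) || t) == !p).
        !((!p || q) -> !p): α-rule — add (!p || q), !!p.
        !((((r || s) || t) || t) == !p): β-rule — branch into (((r || s) || t) || t), !!p  //  !(((r || s) || t) || t), !p.
          branch 2.1.1 (add (((r || s) || t) || t), !!p):
            (!p || q): β-rule — branch into !p  //  q.
              branch 2.1.1.1 (add !p):
                × closes — contains both p and !p.
              branch 2.1.1.2 (add q):
                (((r || s) || t) || t): β-rule — branch into ((r || s) || t)  //  t.
                  branch 2.1.1.2.1 (add ((r || s) || t)):
                    ((r || s) || t): β-rule — branch into (r || s)  //  t.
                      branch 2.1.1.2.1.1 (add (r || s)):
                        (r || s): β-rule — branch into r  //  s.
                          branch 2.1.1.2.1.1.1 (add r):
                            ○ open, literals {p=1, q=1, r=1, t=0}.
                          branch 2.1.1.2.1.1.2 (add s):
                            ○ open, literals {p=1, q=1, r=1, s=1, t=0}.
                      branch 2.1.1.2.1.2 (add t):
                        × closes — contains both t and !t.
                  branch 2.1.1.2.2 (add t):
                    × closes — contains both t and !t.
          branch 2.1.2 (add !(((r || s) || t) || t), !p):
            × closes — contains both p and !p.
      branch 2.2 (add ((q && s) -> !p)):
        ((q && s) -> !p): β-rule — branch into !(q && s)  //  !p.
          branch 2.2.1 (add !(q && s)):
            !(q && s): β-rule — branch into !q  //  !s.
              branch 2.2.1.1 (add !q):
                ○ open, literals {q=0, r=1, t=0}.
              branch 2.2.1.2 (add !s):
                ○ open, literals {r=1, s=0, t=0}.
          branch 2.2.2 (add !p):
            ○ open, literals {p=0, r=1, t=0}.
8 branches closed, 6 open.
Each open branch fixes some atoms; the unmentioned ones are free. Counting distinct full assignments: branch {r=0, t=1} (p, q, s) contributes 8 new; branch {p=1, q=1, r=1, t=0} (s) contributes 2 new; branch {p=1, q=1, r=1, s=1, t=0} (none free) contributes 0 new; branch {q=0, r=1, t=0} (p, s) contributes 4 new; branch {r=1, s=0, t=0} (p, q) contributes 1 new; branch {p=0, r=1, t=0} (q, s) contributes 1 new. Total: 16.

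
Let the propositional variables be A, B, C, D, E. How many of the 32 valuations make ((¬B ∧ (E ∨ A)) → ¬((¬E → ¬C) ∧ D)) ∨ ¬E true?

Initial set: {(((¬B ∧ (E ∨ A)) → ¬((¬E → ¬C) ∧ D)) ∨ ¬E)}.
(((¬B ∧ (E ∨ A)) → ¬((¬E → ¬C) ∧ D)) ∨ ¬E): β-rule — branch into ((¬B ∧ (E ∨ A)) → ¬((¬E → ¬C) ∧ D))  //  ¬E.
  branch 1 (add ((¬B ∧ (E ∨ A)) → ¬((¬E → ¬C) ∧ D))):
    ((¬B ∧ (E ∨ A)) → ¬((¬E → ¬C) ∧ D)): β-rule — branch into ¬(¬B ∧ (E ∨ A))  //  ¬((¬E → ¬C) ∧ D).
      branch 1.1 (add ¬(¬B ∧ (E ∨ A))):
        ¬(¬B ∧ (E ∨ A)): β-rule — branch into ¬¬B  //  ¬(E ∨ A).
          branch 1.1.1 (add ¬¬B):
            ○ open, literals {B=1}.
          branch 1.1.2 (add ¬(E ∨ A)):
            ¬(E ∨ A): α-rule — add ¬E, ¬A.
            ○ open, literals {A=0, E=0}.
      branch 1.2 (add ¬((¬E → ¬C) ∧ D)):
        ¬((¬E → ¬C) ∧ D): β-rule — branch into ¬(¬E → ¬C)  //  ¬D.
          branch 1.2.1 (add ¬(¬E → ¬C)):
            ¬(¬E → ¬C): α-rule — add ¬E, ¬¬C.
            ○ open, literals {C=1, E=0}.
          branch 1.2.2 (add ¬D):
            ○ open, literals {D=0}.
  branch 2 (add ¬E):
    ○ open, literals {E=0}.
0 branches closed, 5 open.
Each open branch fixes some atoms; the unmentioned ones are free. Counting distinct full assignments: branch {B=1} (A, C, D, E) contributes 16 new; branch {A=0, E=0} (B, C, D) contributes 4 new; branch {C=1, E=0} (A, B, D) contributes 2 new; branch {D=0} (A, B, C, E) contributes 5 new; branch {E=0} (A, B, C, D) contributes 1 new. Total: 28.

28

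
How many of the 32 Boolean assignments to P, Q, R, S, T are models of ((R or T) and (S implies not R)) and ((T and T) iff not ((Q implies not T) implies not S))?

6

Initial set: {(((R or T) and (S implies not R)) and ((T and T) iff not ((Q implies not T) implies not S)))}.
(((R or T) and (S implies not R)) and ((T and T) iff not ((Q implies not T) implies not S))): α-rule — add ((R or T) and (S implies not R)), ((T and T) iff not ((Q implies not T) implies not S)).
((R or T) and (S implies not R)): α-rule — add (R or T), (S implies not R).
((T and T) iff not ((Q implies not T) implies not S)): β-rule — branch into (T and T), not ((Q implies not T) implies not S)  //  not (T and T), not not ((Q implies not T) implies not S).
  branch 1 (add (T and T), not ((Q implies not T) implies not S)):
    (T and T): α-rule — add T, T.
    not ((Q implies not T) implies not S): α-rule — add (Q implies not T), not not S.
    (R or T): β-rule — branch into R  //  T.
      branch 1.1 (add R):
        (S implies not R): β-rule — branch into not S  //  not R.
          branch 1.1.1 (add not S):
            × closes — contains both S and not S.
          branch 1.1.2 (add not R):
            × closes — contains both R and not R.
      branch 1.2 (add T):
        (S implies not R): β-rule — branch into not S  //  not R.
          branch 1.2.1 (add not S):
            × closes — contains both S and not S.
          branch 1.2.2 (add not R):
            (Q implies not T): β-rule — branch into not Q  //  not T.
              branch 1.2.2.1 (add not Q):
                ○ open, literals {Q=0, R=0, S=1, T=1}.
              branch 1.2.2.2 (add not T):
                × closes — contains both T and not T.
  branch 2 (add not (T and T), not not ((Q implies not T) implies not S)):
    (R or T): β-rule — branch into R  //  T.
      branch 2.1 (add R):
        (S implies not R): β-rule — branch into not S  //  not R.
          branch 2.1.1 (add not S):
            not (T and T): β-rule — branch into not T  //  not T.
              branch 2.1.1.1 (add not T):
                not not ((Q implies not T) implies not S): β-rule — branch into not (Q implies not T)  //  not S.
                  branch 2.1.1.1.1 (add not (Q implies not T)):
                    not (Q implies not T): α-rule — add Q, not not T.
                    × closes — contains both T and not T.
                  branch 2.1.1.1.2 (add not S):
                    ○ open, literals {R=1, S=0, T=0}.
              branch 2.1.1.2 (add not T):
                not not ((Q implies not T) implies not S): β-rule — branch into not (Q implies not T)  //  not S.
                  branch 2.1.1.2.1 (add not (Q implies not T)):
                    not (Q implies not T): α-rule — add Q, not not T.
                    × closes — contains both T and not T.
                  branch 2.1.1.2.2 (add not S):
                    ○ open, literals {R=1, S=0, T=0}.
          branch 2.1.2 (add not R):
            × closes — contains both R and not R.
      branch 2.2 (add T):
        (S implies not R): β-rule — branch into not S  //  not R.
          branch 2.2.1 (add not S):
            not (T and T): β-rule — branch into not T  //  not T.
              branch 2.2.1.1 (add not T):
                × closes — contains both T and not T.
              branch 2.2.1.2 (add not T):
                × closes — contains both T and not T.
          branch 2.2.2 (add not R):
            not (T and T): β-rule — branch into not T  //  not T.
              branch 2.2.2.1 (add not T):
                × closes — contains both T and not T.
              branch 2.2.2.2 (add not T):
                × closes — contains both T and not T.
11 branches closed, 3 open.
Each open branch fixes some atoms; the unmentioned ones are free. Counting distinct full assignments: branch {Q=0, R=0, S=1, T=1} (P) contributes 2 new; branch {R=1, S=0, T=0} (P, Q) contributes 4 new; branch {R=1, S=0, T=0} (P, Q) contributes 0 new. Total: 6.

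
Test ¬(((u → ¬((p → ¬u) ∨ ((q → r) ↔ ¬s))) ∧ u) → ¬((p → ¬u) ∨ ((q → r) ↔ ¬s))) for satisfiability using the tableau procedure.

Unsatisfiable

Initial set: {T ¬(((u → ¬((p → ¬u) ∨ ((q → r) ↔ ¬s))) ∧ u) → ¬((p → ¬u) ∨ ((q → r) ↔ ¬s)))}.
T ¬(((u → ¬((p → ¬u) ∨ ((q → r) ↔ ¬s))) ∧ u) → ¬((p → ¬u) ∨ ((q → r) ↔ ¬s))): α-rule — add T ((u → ¬((p → ¬u) ∨ ((q → r) ↔ ¬s))) ∧ u), F ¬((p → ¬u) ∨ ((q → r) ↔ ¬s)).
T ((u → ¬((p → ¬u) ∨ ((q → r) ↔ ¬s))) ∧ u): α-rule — add T (u → ¬((p → ¬u) ∨ ((q → r) ↔ ¬s))), T u.
F ¬((p → ¬u) ∨ ((q → r) ↔ ¬s)): β-rule — branch into T (p → ¬u)  //  T ((q → r) ↔ ¬s).
  branch 1 (add T (p → ¬u)):
    T (u → ¬((p → ¬u) ∨ ((q → r) ↔ ¬s))): β-rule — branch into F u  //  T ¬((p → ¬u) ∨ ((q → r) ↔ ¬s)).
      branch 1.1 (add F u):
        × closes — contains both u and ¬u.
      branch 1.2 (add T ¬((p → ¬u) ∨ ((q → r) ↔ ¬s))):
        T ¬((p → ¬u) ∨ ((q → r) ↔ ¬s)): α-rule — add F (p → ¬u), F ((q → r) ↔ ¬s).
        F (p → ¬u): α-rule — add T p, F ¬u.
        T (p → ¬u): β-rule — branch into F p  //  T ¬u.
          branch 1.2.1 (add F p):
            × closes — contains both p and ¬p.
          branch 1.2.2 (add T ¬u):
            × closes — contains both u and ¬u.
  branch 2 (add T ((q → r) ↔ ¬s)):
    T (u → ¬((p → ¬u) ∨ ((q → r) ↔ ¬s))): β-rule — branch into F u  //  T ¬((p → ¬u) ∨ ((q → r) ↔ ¬s)).
      branch 2.1 (add F u):
        × closes — contains both u and ¬u.
      branch 2.2 (add T ¬((p → ¬u) ∨ ((q → r) ↔ ¬s))):
        T ¬((p → ¬u) ∨ ((q → r) ↔ ¬s)): α-rule — add F (p → ¬u), F ((q → r) ↔ ¬s).
        F (p → ¬u): α-rule — add T p, F ¬u.
        T ((q → r) ↔ ¬s): β-rule — branch into T (q → r), T ¬s  //  F (q → r), F ¬s.
          branch 2.2.1 (add T (q → r), T ¬s):
            F ((q → r) ↔ ¬s): β-rule — branch into T (q → r), F ¬s  //  F (q → r), T ¬s.
              branch 2.2.1.1 (add T (q → r), F ¬s):
                × closes — contains both s and ¬s.
              branch 2.2.1.2 (add F (q → r), T ¬s):
                F (q → r): α-rule — add T q, F r.
                T (q → r): β-rule — branch into F q  //  T r.
                  branch 2.2.1.2.1 (add F q):
                    × closes — contains both q and ¬q.
                  branch 2.2.1.2.2 (add T r):
                    × closes — contains both r and ¬r.
          branch 2.2.2 (add F (q → r), F ¬s):
            F (q → r): α-rule — add T q, F r.
            F ((q → r) ↔ ¬s): β-rule — branch into T (q → r), F ¬s  //  F (q → r), T ¬s.
              branch 2.2.2.1 (add T (q → r), F ¬s):
                T (q → r): β-rule — branch into F q  //  T r.
                  branch 2.2.2.1.1 (add F q):
                    × closes — contains both q and ¬q.
                  branch 2.2.2.1.2 (add T r):
                    × closes — contains both r and ¬r.
              branch 2.2.2.2 (add F (q → r), T ¬s):
                × closes — contains both s and ¬s.
All 10 branches close.
Every branch closed; the formula is unsatisfiable.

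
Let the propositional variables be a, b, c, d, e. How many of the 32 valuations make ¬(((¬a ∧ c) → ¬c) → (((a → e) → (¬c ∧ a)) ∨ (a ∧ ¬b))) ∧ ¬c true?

8

Initial set: {(¬(((¬a ∧ c) → ¬c) → (((a → e) → (¬c ∧ a)) ∨ (a ∧ ¬b))) ∧ ¬c)}.
(¬(((¬a ∧ c) → ¬c) → (((a → e) → (¬c ∧ a)) ∨ (a ∧ ¬b))) ∧ ¬c): α-rule — add ¬(((¬a ∧ c) → ¬c) → (((a → e) → (¬c ∧ a)) ∨ (a ∧ ¬b))), ¬c.
¬(((¬a ∧ c) → ¬c) → (((a → e) → (¬c ∧ a)) ∨ (a ∧ ¬b))): α-rule — add ((¬a ∧ c) → ¬c), ¬(((a → e) → (¬c ∧ a)) ∨ (a ∧ ¬b)).
¬(((a → e) → (¬c ∧ a)) ∨ (a ∧ ¬b)): α-rule — add ¬((a → e) → (¬c ∧ a)), ¬(a ∧ ¬b).
¬((a → e) → (¬c ∧ a)): α-rule — add (a → e), ¬(¬c ∧ a).
((¬a ∧ c) → ¬c): β-rule — branch into ¬(¬a ∧ c)  //  ¬c.
  branch 1 (add ¬(¬a ∧ c)):
    ¬(a ∧ ¬b): β-rule — branch into ¬a  //  ¬¬b.
      branch 1.1 (add ¬a):
        (a → e): β-rule — branch into ¬a  //  e.
          branch 1.1.1 (add ¬a):
            ¬(¬c ∧ a): β-rule — branch into ¬¬c  //  ¬a.
              branch 1.1.1.1 (add ¬¬c):
                × closes — contains both c and ¬c.
              branch 1.1.1.2 (add ¬a):
                ¬(¬a ∧ c): β-rule — branch into ¬¬a  //  ¬c.
                  branch 1.1.1.2.1 (add ¬¬a):
                    × closes — contains both a and ¬a.
                  branch 1.1.1.2.2 (add ¬c):
                    ○ open, literals {a=F, c=F}.
          branch 1.1.2 (add e):
            ¬(¬c ∧ a): β-rule — branch into ¬¬c  //  ¬a.
              branch 1.1.2.1 (add ¬¬c):
                × closes — contains both c and ¬c.
              branch 1.1.2.2 (add ¬a):
                ¬(¬a ∧ c): β-rule — branch into ¬¬a  //  ¬c.
                  branch 1.1.2.2.1 (add ¬¬a):
                    × closes — contains both a and ¬a.
                  branch 1.1.2.2.2 (add ¬c):
                    ○ open, literals {a=F, c=F, e=T}.
      branch 1.2 (add ¬¬b):
        (a → e): β-rule — branch into ¬a  //  e.
          branch 1.2.1 (add ¬a):
            ¬(¬c ∧ a): β-rule — branch into ¬¬c  //  ¬a.
              branch 1.2.1.1 (add ¬¬c):
                × closes — contains both c and ¬c.
              branch 1.2.1.2 (add ¬a):
                ¬(¬a ∧ c): β-rule — branch into ¬¬a  //  ¬c.
                  branch 1.2.1.2.1 (add ¬¬a):
                    × closes — contains both a and ¬a.
                  branch 1.2.1.2.2 (add ¬c):
                    ○ open, literals {a=F, b=T, c=F}.
          branch 1.2.2 (add e):
            ¬(¬c ∧ a): β-rule — branch into ¬¬c  //  ¬a.
              branch 1.2.2.1 (add ¬¬c):
                × closes — contains both c and ¬c.
              branch 1.2.2.2 (add ¬a):
                ¬(¬a ∧ c): β-rule — branch into ¬¬a  //  ¬c.
                  branch 1.2.2.2.1 (add ¬¬a):
                    × closes — contains both a and ¬a.
                  branch 1.2.2.2.2 (add ¬c):
                    ○ open, literals {a=F, b=T, c=F, e=T}.
  branch 2 (add ¬c):
    ¬(a ∧ ¬b): β-rule — branch into ¬a  //  ¬¬b.
      branch 2.1 (add ¬a):
        (a → e): β-rule — branch into ¬a  //  e.
          branch 2.1.1 (add ¬a):
            ¬(¬c ∧ a): β-rule — branch into ¬¬c  //  ¬a.
              branch 2.1.1.1 (add ¬¬c):
                × closes — contains both c and ¬c.
              branch 2.1.1.2 (add ¬a):
                ○ open, literals {a=F, c=F}.
          branch 2.1.2 (add e):
            ¬(¬c ∧ a): β-rule — branch into ¬¬c  //  ¬a.
              branch 2.1.2.1 (add ¬¬c):
                × closes — contains both c and ¬c.
              branch 2.1.2.2 (add ¬a):
                ○ open, literals {a=F, c=F, e=T}.
      branch 2.2 (add ¬¬b):
        (a → e): β-rule — branch into ¬a  //  e.
          branch 2.2.1 (add ¬a):
            ¬(¬c ∧ a): β-rule — branch into ¬¬c  //  ¬a.
              branch 2.2.1.1 (add ¬¬c):
                × closes — contains both c and ¬c.
              branch 2.2.1.2 (add ¬a):
                ○ open, literals {a=F, b=T, c=F}.
          branch 2.2.2 (add e):
            ¬(¬c ∧ a): β-rule — branch into ¬¬c  //  ¬a.
              branch 2.2.2.1 (add ¬¬c):
                × closes — contains both c and ¬c.
              branch 2.2.2.2 (add ¬a):
                ○ open, literals {a=F, b=T, c=F, e=T}.
12 branches closed, 8 open.
Each open branch fixes some atoms; the unmentioned ones are free. Counting distinct full assignments: branch {a=F, c=F} (b, d, e) contributes 8 new; branch {a=F, c=F, e=T} (b, d) contributes 0 new; branch {a=F, b=T, c=F} (d, e) contributes 0 new; branch {a=F, b=T, c=F, e=T} (d) contributes 0 new; branch {a=F, c=F} (b, d, e) contributes 0 new; branch {a=F, c=F, e=T} (b, d) contributes 0 new; branch {a=F, b=T, c=F} (d, e) contributes 0 new; branch {a=F, b=T, c=F, e=T} (d) contributes 0 new. Total: 8.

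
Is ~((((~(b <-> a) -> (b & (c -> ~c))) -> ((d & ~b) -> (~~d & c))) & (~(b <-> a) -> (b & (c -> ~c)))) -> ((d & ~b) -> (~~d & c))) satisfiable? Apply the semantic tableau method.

Initial set: {~((((~(b <-> a) -> (b & (c -> ~c))) -> ((d & ~b) -> (~~d & c))) & (~(b <-> a) -> (b & (c -> ~c)))) -> ((d & ~b) -> (~~d & c)))}.
~((((~(b <-> a) -> (b & (c -> ~c))) -> ((d & ~b) -> (~~d & c))) & (~(b <-> a) -> (b & (c -> ~c)))) -> ((d & ~b) -> (~~d & c))): α-rule — add (((~(b <-> a) -> (b & (c -> ~c))) -> ((d & ~b) -> (~~d & c))) & (~(b <-> a) -> (b & (c -> ~c)))), ~((d & ~b) -> (~~d & c)).
(((~(b <-> a) -> (b & (c -> ~c))) -> ((d & ~b) -> (~~d & c))) & (~(b <-> a) -> (b & (c -> ~c)))): α-rule — add ((~(b <-> a) -> (b & (c -> ~c))) -> ((d & ~b) -> (~~d & c))), (~(b <-> a) -> (b & (c -> ~c))).
~((d & ~b) -> (~~d & c)): α-rule — add (d & ~b), ~(~~d & c).
(d & ~b): α-rule — add d, ~b.
((~(b <-> a) -> (b & (c -> ~c))) -> ((d & ~b) -> (~~d & c))): β-rule — branch into ~(~(b <-> a) -> (b & (c -> ~c)))  //  ((d & ~b) -> (~~d & c)).
  branch 1 (add ~(~(b <-> a) -> (b & (c -> ~c)))):
    ~(~(b <-> a) -> (b & (c -> ~c))): α-rule — add ~(b <-> a), ~(b & (c -> ~c)).
    (~(b <-> a) -> (b & (c -> ~c))): β-rule — branch into ~~(b <-> a)  //  (b & (c -> ~c)).
      branch 1.1 (add ~~(b <-> a)):
        ~(~~d & c): β-rule — branch into ~~~d  //  ~c.
          branch 1.1.1 (add ~~~d):
            ~~~d: drop double negation, giving ~d.
            × closes — contains both d and ~d.
          branch 1.1.2 (add ~c):
            ~(b <-> a): β-rule — branch into b, ~a  //  ~b, a.
              branch 1.1.2.1 (add b, ~a):
                × closes — contains both b and ~b.
              branch 1.1.2.2 (add ~b, a):
                ~(b & (c -> ~c)): β-rule — branch into ~b  //  ~(c -> ~c).
                  branch 1.1.2.2.1 (add ~b):
                    ~~(b <-> a): β-rule — branch into b, a  //  ~b, ~a.
                      branch 1.1.2.2.1.1 (add b, a):
                        × closes — contains both b and ~b.
                      branch 1.1.2.2.1.2 (add ~b, ~a):
                        × closes — contains both a and ~a.
                  branch 1.1.2.2.2 (add ~(c -> ~c)):
                    ~(c -> ~c): α-rule — add c, ~~c.
                    × closes — contains both c and ~c.
      branch 1.2 (add (b & (c -> ~c))):
        (b & (c -> ~c)): α-rule — add b, (c -> ~c).
        × closes — contains both b and ~b.
  branch 2 (add ((d & ~b) -> (~~d & c))):
    (~(b <-> a) -> (b & (c -> ~c))): β-rule — branch into ~~(b <-> a)  //  (b & (c -> ~c)).
      branch 2.1 (add ~~(b <-> a)):
        ~(~~d & c): β-rule — branch into ~~~d  //  ~c.
          branch 2.1.1 (add ~~~d):
            ~~~d: drop double negation, giving ~d.
            × closes — contains both d and ~d.
          branch 2.1.2 (add ~c):
            ((d & ~b) -> (~~d & c)): β-rule — branch into ~(d & ~b)  //  (~~d & c).
              branch 2.1.2.1 (add ~(d & ~b)):
                ~~(b <-> a): β-rule — branch into b, a  //  ~b, ~a.
                  branch 2.1.2.1.1 (add b, a):
                    × closes — contains both b and ~b.
                  branch 2.1.2.1.2 (add ~b, ~a):
                    ~(d & ~b): β-rule — branch into ~d  //  ~~b.
                      branch 2.1.2.1.2.1 (add ~d):
                        × closes — contains both d and ~d.
                      branch 2.1.2.1.2.2 (add ~~b):
                        × closes — contains both b and ~b.
              branch 2.1.2.2 (add (~~d & c)):
                (~~d & c): α-rule — add ~~d, c.
                × closes — contains both c and ~c.
      branch 2.2 (add (b & (c -> ~c))):
        (b & (c -> ~c)): α-rule — add b, (c -> ~c).
        × closes — contains both b and ~b.
All 12 branches close.
Every branch closed; the formula is unsatisfiable.

Unsatisfiable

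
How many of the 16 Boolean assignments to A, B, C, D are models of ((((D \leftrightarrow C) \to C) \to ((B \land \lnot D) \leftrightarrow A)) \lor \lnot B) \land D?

Initial set: {(((((D \leftrightarrow C) \to C) \to ((B \land \lnot D) \leftrightarrow A)) \lor \lnot B) \land D)}.
(((((D \leftrightarrow C) \to C) \to ((B \land \lnot D) \leftrightarrow A)) \lor \lnot B) \land D): α-rule — add ((((D \leftrightarrow C) \to C) \to ((B \land \lnot D) \leftrightarrow A)) \lor \lnot B), D.
((((D \leftrightarrow C) \to C) \to ((B \land \lnot D) \leftrightarrow A)) \lor \lnot B): β-rule — branch into (((D \leftrightarrow C) \to C) \to ((B \land \lnot D) \leftrightarrow A))  //  \lnot B.
  branch 1 (add (((D \leftrightarrow C) \to C) \to ((B \land \lnot D) \leftrightarrow A))):
    (((D \leftrightarrow C) \to C) \to ((B \land \lnot D) \leftrightarrow A)): β-rule — branch into \lnot ((D \leftrightarrow C) \to C)  //  ((B \land \lnot D) \leftrightarrow A).
      branch 1.1 (add \lnot ((D \leftrightarrow C) \to C)):
        \lnot ((D \leftrightarrow C) \to C): α-rule — add (D \leftrightarrow C), \lnot C.
        (D \leftrightarrow C): β-rule — branch into D, C  //  \lnot D, \lnot C.
          branch 1.1.1 (add D, C):
            × closes — contains both C and \lnot C.
          branch 1.1.2 (add \lnot D, \lnot C):
            × closes — contains both D and \lnot D.
      branch 1.2 (add ((B \land \lnot D) \leftrightarrow A)):
        ((B \land \lnot D) \leftrightarrow A): β-rule — branch into (B \land \lnot D), A  //  \lnot (B \land \lnot D), \lnot A.
          branch 1.2.1 (add (B \land \lnot D), A):
            (B \land \lnot D): α-rule — add B, \lnot D.
            × closes — contains both D and \lnot D.
          branch 1.2.2 (add \lnot (B \land \lnot D), \lnot A):
            \lnot (B \land \lnot D): β-rule — branch into \lnot B  //  \lnot \lnot D.
              branch 1.2.2.1 (add \lnot B):
                ○ open, literals {A=false, B=false, D=true}.
              branch 1.2.2.2 (add \lnot \lnot D):
                ○ open, literals {A=false, D=true}.
  branch 2 (add \lnot B):
    ○ open, literals {B=false, D=true}.
3 branches closed, 3 open.
Each open branch fixes some atoms; the unmentioned ones are free. Counting distinct full assignments: branch {A=false, B=false, D=true} (C) contributes 2 new; branch {A=false, D=true} (B, C) contributes 2 new; branch {B=false, D=true} (A, C) contributes 2 new. Total: 6.

6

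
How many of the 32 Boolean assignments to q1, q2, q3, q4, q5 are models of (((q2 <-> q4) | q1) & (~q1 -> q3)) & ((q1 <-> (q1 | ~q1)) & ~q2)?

8

Initial set: {((((q2 <-> q4) | q1) & (~q1 -> q3)) & ((q1 <-> (q1 | ~q1)) & ~q2))}.
((((q2 <-> q4) | q1) & (~q1 -> q3)) & ((q1 <-> (q1 | ~q1)) & ~q2)): α-rule — add (((q2 <-> q4) | q1) & (~q1 -> q3)), ((q1 <-> (q1 | ~q1)) & ~q2).
(((q2 <-> q4) | q1) & (~q1 -> q3)): α-rule — add ((q2 <-> q4) | q1), (~q1 -> q3).
((q1 <-> (q1 | ~q1)) & ~q2): α-rule — add (q1 <-> (q1 | ~q1)), ~q2.
((q2 <-> q4) | q1): β-rule — branch into (q2 <-> q4)  //  q1.
  branch 1 (add (q2 <-> q4)):
    (~q1 -> q3): β-rule — branch into ~~q1  //  q3.
      branch 1.1 (add ~~q1):
        (q1 <-> (q1 | ~q1)): β-rule — branch into q1, (q1 | ~q1)  //  ~q1, ~(q1 | ~q1).
          branch 1.1.1 (add q1, (q1 | ~q1)):
            (q2 <-> q4): β-rule — branch into q2, q4  //  ~q2, ~q4.
              branch 1.1.1.1 (add q2, q4):
                × closes — contains both q2 and ~q2.
              branch 1.1.1.2 (add ~q2, ~q4):
                (q1 | ~q1): β-rule — branch into q1  //  ~q1.
                  branch 1.1.1.2.1 (add q1):
                    ○ open, literals {q1=1, q2=0, q4=0}.
                  branch 1.1.1.2.2 (add ~q1):
                    × closes — contains both q1 and ~q1.
          branch 1.1.2 (add ~q1, ~(q1 | ~q1)):
            × closes — contains both q1 and ~q1.
      branch 1.2 (add q3):
        (q1 <-> (q1 | ~q1)): β-rule — branch into q1, (q1 | ~q1)  //  ~q1, ~(q1 | ~q1).
          branch 1.2.1 (add q1, (q1 | ~q1)):
            (q2 <-> q4): β-rule — branch into q2, q4  //  ~q2, ~q4.
              branch 1.2.1.1 (add q2, q4):
                × closes — contains both q2 and ~q2.
              branch 1.2.1.2 (add ~q2, ~q4):
                (q1 | ~q1): β-rule — branch into q1  //  ~q1.
                  branch 1.2.1.2.1 (add q1):
                    ○ open, literals {q1=1, q2=0, q3=1, q4=0}.
                  branch 1.2.1.2.2 (add ~q1):
                    × closes — contains both q1 and ~q1.
          branch 1.2.2 (add ~q1, ~(q1 | ~q1)):
            ~(q1 | ~q1): α-rule — add ~q1, ~~q1.
            × closes — contains both q1 and ~q1.
  branch 2 (add q1):
    (~q1 -> q3): β-rule — branch into ~~q1  //  q3.
      branch 2.1 (add ~~q1):
        (q1 <-> (q1 | ~q1)): β-rule — branch into q1, (q1 | ~q1)  //  ~q1, ~(q1 | ~q1).
          branch 2.1.1 (add q1, (q1 | ~q1)):
            (q1 | ~q1): β-rule — branch into q1  //  ~q1.
              branch 2.1.1.1 (add q1):
                ○ open, literals {q1=1, q2=0}.
              branch 2.1.1.2 (add ~q1):
                × closes — contains both q1 and ~q1.
          branch 2.1.2 (add ~q1, ~(q1 | ~q1)):
            × closes — contains both q1 and ~q1.
      branch 2.2 (add q3):
        (q1 <-> (q1 | ~q1)): β-rule — branch into q1, (q1 | ~q1)  //  ~q1, ~(q1 | ~q1).
          branch 2.2.1 (add q1, (q1 | ~q1)):
            (q1 | ~q1): β-rule — branch into q1  //  ~q1.
              branch 2.2.1.1 (add q1):
                ○ open, literals {q1=1, q2=0, q3=1}.
              branch 2.2.1.2 (add ~q1):
                × closes — contains both q1 and ~q1.
          branch 2.2.2 (add ~q1, ~(q1 | ~q1)):
            × closes — contains both q1 and ~q1.
10 branches closed, 4 open.
Each open branch fixes some atoms; the unmentioned ones are free. Counting distinct full assignments: branch {q1=1, q2=0, q4=0} (q3, q5) contributes 4 new; branch {q1=1, q2=0, q3=1, q4=0} (q5) contributes 0 new; branch {q1=1, q2=0} (q3, q4, q5) contributes 4 new; branch {q1=1, q2=0, q3=1} (q4, q5) contributes 0 new. Total: 8.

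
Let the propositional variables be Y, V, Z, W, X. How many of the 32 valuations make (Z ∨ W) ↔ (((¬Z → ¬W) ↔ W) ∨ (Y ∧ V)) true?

18

Initial set: {T ((Z ∨ W) ↔ (((¬Z → ¬W) ↔ W) ∨ (Y ∧ V)))}.
T ((Z ∨ W) ↔ (((¬Z → ¬W) ↔ W) ∨ (Y ∧ V))): β-rule — branch into T (Z ∨ W), T (((¬Z → ¬W) ↔ W) ∨ (Y ∧ V))  //  F (Z ∨ W), F (((¬Z → ¬W) ↔ W) ∨ (Y ∧ V)).
  branch 1 (add T (Z ∨ W), T (((¬Z → ¬W) ↔ W) ∨ (Y ∧ V))):
    T (Z ∨ W): β-rule — branch into T Z  //  T W.
      branch 1.1 (add T Z):
        T (((¬Z → ¬W) ↔ W) ∨ (Y ∧ V)): β-rule — branch into T ((¬Z → ¬W) ↔ W)  //  T (Y ∧ V).
          branch 1.1.1 (add T ((¬Z → ¬W) ↔ W)):
            T ((¬Z → ¬W) ↔ W): β-rule — branch into T (¬Z → ¬W), T W  //  F (¬Z → ¬W), F W.
              branch 1.1.1.1 (add T (¬Z → ¬W), T W):
                T (¬Z → ¬W): β-rule — branch into F ¬Z  //  T ¬W.
                  branch 1.1.1.1.1 (add F ¬Z):
                    ○ open, literals {W=1, Z=1}.
                  branch 1.1.1.1.2 (add T ¬W):
                    × closes — contains both W and ¬W.
              branch 1.1.1.2 (add F (¬Z → ¬W), F W):
                F (¬Z → ¬W): α-rule — add T ¬Z, F ¬W.
                × closes — contains both Z and ¬Z.
          branch 1.1.2 (add T (Y ∧ V)):
            T (Y ∧ V): α-rule — add T Y, T V.
            ○ open, literals {V=1, Y=1, Z=1}.
      branch 1.2 (add T W):
        T (((¬Z → ¬W) ↔ W) ∨ (Y ∧ V)): β-rule — branch into T ((¬Z → ¬W) ↔ W)  //  T (Y ∧ V).
          branch 1.2.1 (add T ((¬Z → ¬W) ↔ W)):
            T ((¬Z → ¬W) ↔ W): β-rule — branch into T (¬Z → ¬W), T W  //  F (¬Z → ¬W), F W.
              branch 1.2.1.1 (add T (¬Z → ¬W), T W):
                T (¬Z → ¬W): β-rule — branch into F ¬Z  //  T ¬W.
                  branch 1.2.1.1.1 (add F ¬Z):
                    ○ open, literals {W=1, Z=1}.
                  branch 1.2.1.1.2 (add T ¬W):
                    × closes — contains both W and ¬W.
              branch 1.2.1.2 (add F (¬Z → ¬W), F W):
                × closes — contains both W and ¬W.
          branch 1.2.2 (add T (Y ∧ V)):
            T (Y ∧ V): α-rule — add T Y, T V.
            ○ open, literals {V=1, W=1, Y=1}.
  branch 2 (add F (Z ∨ W), F (((¬Z → ¬W) ↔ W) ∨ (Y ∧ V))):
    F (Z ∨ W): α-rule — add F Z, F W.
    F (((¬Z → ¬W) ↔ W) ∨ (Y ∧ V)): α-rule — add F ((¬Z → ¬W) ↔ W), F (Y ∧ V).
    F ((¬Z → ¬W) ↔ W): β-rule — branch into T (¬Z → ¬W), F W  //  F (¬Z → ¬W), T W.
      branch 2.1 (add T (¬Z → ¬W), F W):
        F (Y ∧ V): β-rule — branch into F Y  //  F V.
          branch 2.1.1 (add F Y):
            T (¬Z → ¬W): β-rule — branch into F ¬Z  //  T ¬W.
              branch 2.1.1.1 (add F ¬Z):
                × closes — contains both Z and ¬Z.
              branch 2.1.1.2 (add T ¬W):
                ○ open, literals {W=0, Y=0, Z=0}.
          branch 2.1.2 (add F V):
            T (¬Z → ¬W): β-rule — branch into F ¬Z  //  T ¬W.
              branch 2.1.2.1 (add F ¬Z):
                × closes — contains both Z and ¬Z.
              branch 2.1.2.2 (add T ¬W):
                ○ open, literals {V=0, W=0, Z=0}.
      branch 2.2 (add F (¬Z → ¬W), T W):
        × closes — contains both W and ¬W.
7 branches closed, 6 open.
Each open branch fixes some atoms; the unmentioned ones are free. Counting distinct full assignments: branch {W=1, Z=1} (Y, V, X) contributes 8 new; branch {V=1, Y=1, Z=1} (W, X) contributes 2 new; branch {W=1, Z=1} (Y, V, X) contributes 0 new; branch {V=1, W=1, Y=1} (Z, X) contributes 2 new; branch {W=0, Y=0, Z=0} (V, X) contributes 4 new; branch {V=0, W=0, Z=0} (Y, X) contributes 2 new. Total: 18.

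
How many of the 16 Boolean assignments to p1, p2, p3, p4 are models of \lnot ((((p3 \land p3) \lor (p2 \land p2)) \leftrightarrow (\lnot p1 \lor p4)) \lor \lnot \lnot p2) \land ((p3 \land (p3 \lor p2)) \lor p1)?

2

Initial set: {(\lnot ((((p3 \land p3) \lor (p2 \land p2)) \leftrightarrow (\lnot p1 \lor p4)) \lor \lnot \lnot p2) \land ((p3 \land (p3 \lor p2)) \lor p1))}.
(\lnot ((((p3 \land p3) \lor (p2 \land p2)) \leftrightarrow (\lnot p1 \lor p4)) \lor \lnot \lnot p2) \land ((p3 \land (p3 \lor p2)) \lor p1)): α-rule — add \lnot ((((p3 \land p3) \lor (p2 \land p2)) \leftrightarrow (\lnot p1 \lor p4)) \lor \lnot \lnot p2), ((p3 \land (p3 \lor p2)) \lor p1).
\lnot ((((p3 \land p3) \lor (p2 \land p2)) \leftrightarrow (\lnot p1 \lor p4)) \lor \lnot \lnot p2): α-rule — add \lnot (((p3 \land p3) \lor (p2 \land p2)) \leftrightarrow (\lnot p1 \lor p4)), \lnot \lnot \lnot p2.
\lnot \lnot \lnot p2: drop double negation, giving \lnot p2.
((p3 \land (p3 \lor p2)) \lor p1): β-rule — branch into (p3 \land (p3 \lor p2))  //  p1.
  branch 1 (add (p3 \land (p3 \lor p2))):
    (p3 \land (p3 \lor p2)): α-rule — add p3, (p3 \lor p2).
    \lnot (((p3 \land p3) \lor (p2 \land p2)) \leftrightarrow (\lnot p1 \lor p4)): β-rule — branch into ((p3 \land p3) \lor (p2 \land p2)), \lnot (\lnot p1 \lor p4)  //  \lnot ((p3 \land p3) \lor (p2 \land p2)), (\lnot p1 \lor p4).
      branch 1.1 (add ((p3 \land p3) \lor (p2 \land p2)), \lnot (\lnot p1 \lor p4)):
        \lnot (\lnot p1 \lor p4): α-rule — add \lnot \lnot p1, \lnot p4.
        (p3 \lor p2): β-rule — branch into p3  //  p2.
          branch 1.1.1 (add p3):
            ((p3 \land p3) \lor (p2 \land p2)): β-rule — branch into (p3 \land p3)  //  (p2 \land p2).
              branch 1.1.1.1 (add (p3 \land p3)):
                (p3 \land p3): α-rule — add p3, p3.
                ○ open, literals {p1=true, p2=false, p3=true, p4=false}.
              branch 1.1.1.2 (add (p2 \land p2)):
                (p2 \land p2): α-rule — add p2, p2.
                × closes — contains both p2 and \lnot p2.
          branch 1.1.2 (add p2):
            × closes — contains both p2 and \lnot p2.
      branch 1.2 (add \lnot ((p3 \land p3) \lor (p2 \land p2)), (\lnot p1 \lor p4)):
        \lnot ((p3 \land p3) \lor (p2 \land p2)): α-rule — add \lnot (p3 \land p3), \lnot (p2 \land p2).
        (p3 \lor p2): β-rule — branch into p3  //  p2.
          branch 1.2.1 (add p3):
            (\lnot p1 \lor p4): β-rule — branch into \lnot p1  //  p4.
              branch 1.2.1.1 (add \lnot p1):
                \lnot (p3 \land p3): β-rule — branch into \lnot p3  //  \lnot p3.
                  branch 1.2.1.1.1 (add \lnot p3):
                    × closes — contains both p3 and \lnot p3.
                  branch 1.2.1.1.2 (add \lnot p3):
                    × closes — contains both p3 and \lnot p3.
              branch 1.2.1.2 (add p4):
                \lnot (p3 \land p3): β-rule — branch into \lnot p3  //  \lnot p3.
                  branch 1.2.1.2.1 (add \lnot p3):
                    × closes — contains both p3 and \lnot p3.
                  branch 1.2.1.2.2 (add \lnot p3):
                    × closes — contains both p3 and \lnot p3.
          branch 1.2.2 (add p2):
            × closes — contains both p2 and \lnot p2.
  branch 2 (add p1):
    \lnot (((p3 \land p3) \lor (p2 \land p2)) \leftrightarrow (\lnot p1 \lor p4)): β-rule — branch into ((p3 \land p3) \lor (p2 \land p2)), \lnot (\lnot p1 \lor p4)  //  \lnot ((p3 \land p3) \lor (p2 \land p2)), (\lnot p1 \lor p4).
      branch 2.1 (add ((p3 \land p3) \lor (p2 \land p2)), \lnot (\lnot p1 \lor p4)):
        \lnot (\lnot p1 \lor p4): α-rule — add \lnot \lnot p1, \lnot p4.
        ((p3 \land p3) \lor (p2 \land p2)): β-rule — branch into (p3 \land p3)  //  (p2 \land p2).
          branch 2.1.1 (add (p3 \land p3)):
            (p3 \land p3): α-rule — add p3, p3.
            ○ open, literals {p1=true, p2=false, p3=true, p4=false}.
          branch 2.1.2 (add (p2 \land p2)):
            (p2 \land p2): α-rule — add p2, p2.
            × closes — contains both p2 and \lnot p2.
      branch 2.2 (add \lnot ((p3 \land p3) \lor (p2 \land p2)), (\lnot p1 \lor p4)):
        \lnot ((p3 \land p3) \lor (p2 \land p2)): α-rule — add \lnot (p3 \land p3), \lnot (p2 \land p2).
        (\lnot p1 \lor p4): β-rule — branch into \lnot p1  //  p4.
          branch 2.2.1 (add \lnot p1):
            × closes — contains both p1 and \lnot p1.
          branch 2.2.2 (add p4):
            \lnot (p3 \land p3): β-rule — branch into \lnot p3  //  \lnot p3.
              branch 2.2.2.1 (add \lnot p3):
                \lnot (p2 \land p2): β-rule — branch into \lnot p2  //  \lnot p2.
                  branch 2.2.2.1.1 (add \lnot p2):
                    ○ open, literals {p1=true, p2=false, p3=false, p4=true}.
                  branch 2.2.2.1.2 (add \lnot p2):
                    ○ open, literals {p1=true, p2=false, p3=false, p4=true}.
              branch 2.2.2.2 (add \lnot p3):
                \lnot (p2 \land p2): β-rule — branch into \lnot p2  //  \lnot p2.
                  branch 2.2.2.2.1 (add \lnot p2):
                    ○ open, literals {p1=true, p2=false, p3=false, p4=true}.
                  branch 2.2.2.2.2 (add \lnot p2):
                    ○ open, literals {p1=true, p2=false, p3=false, p4=true}.
9 branches closed, 6 open.
Each open branch fixes some atoms; the unmentioned ones are free. Counting distinct full assignments: branch {p1=true, p2=false, p3=true, p4=false} (none free) contributes 1 new; branch {p1=true, p2=false, p3=true, p4=false} (none free) contributes 0 new; branch {p1=true, p2=false, p3=false, p4=true} (none free) contributes 1 new; branch {p1=true, p2=false, p3=false, p4=true} (none free) contributes 0 new; branch {p1=true, p2=false, p3=false, p4=true} (none free) contributes 0 new; branch {p1=true, p2=false, p3=false, p4=true} (none free) contributes 0 new. Total: 2.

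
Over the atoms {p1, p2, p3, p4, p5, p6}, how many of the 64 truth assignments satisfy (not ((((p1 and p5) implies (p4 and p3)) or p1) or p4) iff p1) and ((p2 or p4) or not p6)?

Initial set: {((not ((((p1 and p5) implies (p4 and p3)) or p1) or p4) iff p1) and ((p2 or p4) or not p6))}.
((not ((((p1 and p5) implies (p4 and p3)) or p1) or p4) iff p1) and ((p2 or p4) or not p6)): α-rule — add (not ((((p1 and p5) implies (p4 and p3)) or p1) or p4) iff p1), ((p2 or p4) or not p6).
(not ((((p1 and p5) implies (p4 and p3)) or p1) or p4) iff p1): β-rule — branch into not ((((p1 and p5) implies (p4 and p3)) or p1) or p4), p1  //  not not ((((p1 and p5) implies (p4 and p3)) or p1) or p4), not p1.
  branch 1 (add not ((((p1 and p5) implies (p4 and p3)) or p1) or p4), p1):
    not ((((p1 and p5) implies (p4 and p3)) or p1) or p4): α-rule — add not (((p1 and p5) implies (p4 and p3)) or p1), not p4.
    not (((p1 and p5) implies (p4 and p3)) or p1): α-rule — add not ((p1 and p5) implies (p4 and p3)), not p1.
    × closes — contains both p1 and not p1.
  branch 2 (add not not ((((p1 and p5) implies (p4 and p3)) or p1) or p4), not p1):
    ((p2 or p4) or not p6): β-rule — branch into (p2 or p4)  //  not p6.
      branch 2.1 (add (p2 or p4)):
        not not ((((p1 and p5) implies (p4 and p3)) or p1) or p4): β-rule — branch into (((p1 and p5) implies (p4 and p3)) or p1)  //  p4.
          branch 2.1.1 (add (((p1 and p5) implies (p4 and p3)) or p1)):
            (p2 or p4): β-rule — branch into p2  //  p4.
              branch 2.1.1.1 (add p2):
                (((p1 and p5) implies (p4 and p3)) or p1): β-rule — branch into ((p1 and p5) implies (p4 and p3))  //  p1.
                  branch 2.1.1.1.1 (add ((p1 and p5) implies (p4 and p3))):
                    ((p1 and p5) implies (p4 and p3)): β-rule — branch into not (p1 and p5)  //  (p4 and p3).
                      branch 2.1.1.1.1.1 (add not (p1 and p5)):
                        not (p1 and p5): β-rule — branch into not p1  //  not p5.
                          branch 2.1.1.1.1.1.1 (add not p1):
                            ○ open, literals {p1=0, p2=1}.
                          branch 2.1.1.1.1.1.2 (add not p5):
                            ○ open, literals {p1=0, p2=1, p5=0}.
                      branch 2.1.1.1.1.2 (add (p4 and p3)):
                        (p4 and p3): α-rule — add p4, p3.
                        ○ open, literals {p1=0, p2=1, p3=1, p4=1}.
                  branch 2.1.1.1.2 (add p1):
                    × closes — contains both p1 and not p1.
              branch 2.1.1.2 (add p4):
                (((p1 and p5) implies (p4 and p3)) or p1): β-rule — branch into ((p1 and p5) implies (p4 and p3))  //  p1.
                  branch 2.1.1.2.1 (add ((p1 and p5) implies (p4 and p3))):
                    ((p1 and p5) implies (p4 and p3)): β-rule — branch into not (p1 and p5)  //  (p4 and p3).
                      branch 2.1.1.2.1.1 (add not (p1 and p5)):
                        not (p1 and p5): β-rule — branch into not p1  //  not p5.
                          branch 2.1.1.2.1.1.1 (add not p1):
                            ○ open, literals {p1=0, p4=1}.
                          branch 2.1.1.2.1.1.2 (add not p5):
                            ○ open, literals {p1=0, p4=1, p5=0}.
                      branch 2.1.1.2.1.2 (add (p4 and p3)):
                        (p4 and p3): α-rule — add p4, p3.
                        ○ open, literals {p1=0, p3=1, p4=1}.
                  branch 2.1.1.2.2 (add p1):
                    × closes — contains both p1 and not p1.
          branch 2.1.2 (add p4):
            (p2 or p4): β-rule — branch into p2  //  p4.
              branch 2.1.2.1 (add p2):
                ○ open, literals {p1=0, p2=1, p4=1}.
              branch 2.1.2.2 (add p4):
                ○ open, literals {p1=0, p4=1}.
      branch 2.2 (add not p6):
        not not ((((p1 and p5) implies (p4 and p3)) or p1) or p4): β-rule — branch into (((p1 and p5) implies (p4 and p3)) or p1)  //  p4.
          branch 2.2.1 (add (((p1 and p5) implies (p4 and p3)) or p1)):
            (((p1 and p5) implies (p4 and p3)) or p1): β-rule — branch into ((p1 and p5) implies (p4 and p3))  //  p1.
              branch 2.2.1.1 (add ((p1 and p5) implies (p4 and p3))):
                ((p1 and p5) implies (p4 and p3)): β-rule — branch into not (p1 and p5)  //  (p4 and p3).
                  branch 2.2.1.1.1 (add not (p1 and p5)):
                    not (p1 and p5): β-rule — branch into not p1  //  not p5.
                      branch 2.2.1.1.1.1 (add not p1):
                        ○ open, literals {p1=0, p6=0}.
                      branch 2.2.1.1.1.2 (add not p5):
                        ○ open, literals {p1=0, p5=0, p6=0}.
                  branch 2.2.1.1.2 (add (p4 and p3)):
                    (p4 and p3): α-rule — add p4, p3.
                    ○ open, literals {p1=0, p3=1, p4=1, p6=0}.
              branch 2.2.1.2 (add p1):
                × closes — contains both p1 and not p1.
          branch 2.2.2 (add p4):
            ○ open, literals {p1=0, p4=1, p6=0}.
4 branches closed, 12 open.
Each open branch fixes some atoms; the unmentioned ones are free. Counting distinct full assignments: branch {p1=0, p2=1} (p3, p4, p5, p6) contributes 16 new; branch {p1=0, p2=1, p5=0} (p3, p4, p6) contributes 0 new; branch {p1=0, p2=1, p3=1, p4=1} (p5, p6) contributes 0 new; branch {p1=0, p4=1} (p2, p3, p5, p6) contributes 8 new; branch {p1=0, p4=1, p5=0} (p2, p3, p6) contributes 0 new; branch {p1=0, p3=1, p4=1} (p2, p5, p6) contributes 0 new; branch {p1=0, p2=1, p4=1} (p3, p5, p6) contributes 0 new; branch {p1=0, p4=1} (p2, p3, p5, p6) contributes 0 new; branch {p1=0, p6=0} (p2, p3, p4, p5) contributes 4 new; branch {p1=0, p5=0, p6=0} (p2, p3, p4) contributes 0 new; branch {p1=0, p3=1, p4=1, p6=0} (p2, p5) contributes 0 new; branch {p1=0, p4=1, p6=0} (p2, p3, p5) contributes 0 new. Total: 28.

28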